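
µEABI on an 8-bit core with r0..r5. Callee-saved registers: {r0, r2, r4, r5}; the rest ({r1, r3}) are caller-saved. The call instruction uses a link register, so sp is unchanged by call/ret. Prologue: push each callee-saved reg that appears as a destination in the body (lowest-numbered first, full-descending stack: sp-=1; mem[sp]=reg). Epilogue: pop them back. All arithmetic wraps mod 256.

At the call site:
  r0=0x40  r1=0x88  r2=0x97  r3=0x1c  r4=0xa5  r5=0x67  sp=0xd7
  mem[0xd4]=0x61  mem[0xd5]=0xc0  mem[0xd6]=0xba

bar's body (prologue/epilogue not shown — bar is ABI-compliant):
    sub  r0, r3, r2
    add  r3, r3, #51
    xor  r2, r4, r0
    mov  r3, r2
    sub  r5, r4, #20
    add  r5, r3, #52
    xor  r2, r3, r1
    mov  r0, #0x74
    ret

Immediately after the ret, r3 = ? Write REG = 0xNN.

prologue: push r0 -> mem[0xd6]=0x40, sp=0xd6
prologue: push r2 -> mem[0xd5]=0x97, sp=0xd5
prologue: push r5 -> mem[0xd4]=0x67, sp=0xd4
body[0] sub  r0, r3, r2 -> r0=0x85
body[1] add  r3, r3, #51 -> r3=0x4f
body[2] xor  r2, r4, r0 -> r2=0x20
body[3] mov  r3, r2 -> r3=0x20
body[4] sub  r5, r4, #20 -> r5=0x91
body[5] add  r5, r3, #52 -> r5=0x54
body[6] xor  r2, r3, r1 -> r2=0xa8
body[7] mov  r0, #0x74 -> r0=0x74
epilogue: pop r5=0x67, sp=0xd5
epilogue: pop r2=0x97, sp=0xd6
epilogue: pop r0=0x40, sp=0xd7
r3 is caller-saved -> body value

REG = 0x20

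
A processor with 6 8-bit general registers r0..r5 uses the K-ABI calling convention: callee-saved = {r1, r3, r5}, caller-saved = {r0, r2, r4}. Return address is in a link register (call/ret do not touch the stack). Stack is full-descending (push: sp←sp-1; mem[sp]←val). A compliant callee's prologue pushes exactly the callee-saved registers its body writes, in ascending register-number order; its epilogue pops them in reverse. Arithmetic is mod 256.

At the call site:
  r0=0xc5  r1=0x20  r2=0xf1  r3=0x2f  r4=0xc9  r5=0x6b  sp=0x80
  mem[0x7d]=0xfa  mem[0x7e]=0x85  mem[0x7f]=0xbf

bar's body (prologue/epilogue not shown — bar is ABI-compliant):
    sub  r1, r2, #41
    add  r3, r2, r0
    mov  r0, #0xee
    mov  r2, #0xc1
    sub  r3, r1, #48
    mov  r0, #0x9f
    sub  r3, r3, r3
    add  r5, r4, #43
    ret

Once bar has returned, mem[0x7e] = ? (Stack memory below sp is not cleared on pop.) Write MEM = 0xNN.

MEM = 0x2f

prologue: push r1 → mem[0x7f]=0x20, sp=0x7f
prologue: push r3 → mem[0x7e]=0x2f, sp=0x7e
prologue: push r5 → mem[0x7d]=0x6b, sp=0x7d
body[0] sub  r1, r2, #41 → r1=0xc8
body[1] add  r3, r2, r0 → r3=0xb6
body[2] mov  r0, #0xee → r0=0xee
body[3] mov  r2, #0xc1 → r2=0xc1
body[4] sub  r3, r1, #48 → r3=0x98
body[5] mov  r0, #0x9f → r0=0x9f
body[6] sub  r3, r3, r3 → r3=0x00
body[7] add  r5, r4, #43 → r5=0xf4
epilogue: pop r5=0x6b, sp=0x7e
epilogue: pop r3=0x2f, sp=0x7f
epilogue: pop r1=0x20, sp=0x80
prologue pushed ['r1', 'r3', 'r5'] at ['0x7f', '0x7e', '0x7d']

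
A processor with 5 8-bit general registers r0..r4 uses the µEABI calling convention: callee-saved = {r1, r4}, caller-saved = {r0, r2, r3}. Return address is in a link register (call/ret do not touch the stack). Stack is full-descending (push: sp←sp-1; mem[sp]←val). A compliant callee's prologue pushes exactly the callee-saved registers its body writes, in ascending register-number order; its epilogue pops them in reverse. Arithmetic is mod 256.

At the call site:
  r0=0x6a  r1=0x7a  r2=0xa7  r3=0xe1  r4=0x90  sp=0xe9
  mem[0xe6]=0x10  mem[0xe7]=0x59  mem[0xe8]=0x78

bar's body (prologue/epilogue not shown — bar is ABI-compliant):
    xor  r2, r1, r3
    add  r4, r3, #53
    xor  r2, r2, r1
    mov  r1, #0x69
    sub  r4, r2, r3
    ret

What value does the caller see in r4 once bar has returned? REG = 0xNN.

prologue: push r1 -> mem[0xe8]=0x7a, sp=0xe8
prologue: push r4 -> mem[0xe7]=0x90, sp=0xe7
body[0] xor  r2, r1, r3 -> r2=0x9b
body[1] add  r4, r3, #53 -> r4=0x16
body[2] xor  r2, r2, r1 -> r2=0xe1
body[3] mov  r1, #0x69 -> r1=0x69
body[4] sub  r4, r2, r3 -> r4=0x00
epilogue: pop r4=0x90, sp=0xe8
epilogue: pop r1=0x7a, sp=0xe9
r4 is callee-saved -> restored

REG = 0x90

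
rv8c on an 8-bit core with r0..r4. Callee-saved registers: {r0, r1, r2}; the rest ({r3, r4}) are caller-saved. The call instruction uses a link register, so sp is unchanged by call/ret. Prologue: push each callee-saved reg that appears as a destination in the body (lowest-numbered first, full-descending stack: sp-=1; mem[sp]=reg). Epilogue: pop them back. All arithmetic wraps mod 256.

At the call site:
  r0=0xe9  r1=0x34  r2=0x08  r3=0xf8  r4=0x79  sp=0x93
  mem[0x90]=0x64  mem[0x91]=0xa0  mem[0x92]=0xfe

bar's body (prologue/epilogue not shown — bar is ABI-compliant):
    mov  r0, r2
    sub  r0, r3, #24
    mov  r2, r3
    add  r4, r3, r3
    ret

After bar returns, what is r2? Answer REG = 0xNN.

REG = 0x08

prologue: push r0 → mem[0x92]=0xe9, sp=0x92
prologue: push r2 → mem[0x91]=0x08, sp=0x91
body[0] mov  r0, r2 → r0=0x08
body[1] sub  r0, r3, #24 → r0=0xe0
body[2] mov  r2, r3 → r2=0xf8
body[3] add  r4, r3, r3 → r4=0xf0
epilogue: pop r2=0x08, sp=0x92
epilogue: pop r0=0xe9, sp=0x93
r2 is callee-saved → restored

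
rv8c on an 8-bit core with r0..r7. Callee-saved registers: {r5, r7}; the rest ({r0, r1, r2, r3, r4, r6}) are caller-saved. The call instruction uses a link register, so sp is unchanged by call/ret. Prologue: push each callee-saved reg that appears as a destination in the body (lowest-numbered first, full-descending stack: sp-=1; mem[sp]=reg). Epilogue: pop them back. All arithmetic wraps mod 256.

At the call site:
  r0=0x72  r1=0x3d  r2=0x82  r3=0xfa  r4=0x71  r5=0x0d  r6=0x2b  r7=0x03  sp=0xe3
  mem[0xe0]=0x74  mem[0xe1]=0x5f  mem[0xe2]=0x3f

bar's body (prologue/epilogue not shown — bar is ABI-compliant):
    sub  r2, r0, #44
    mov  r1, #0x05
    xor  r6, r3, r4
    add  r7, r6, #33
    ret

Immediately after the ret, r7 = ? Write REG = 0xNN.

REG = 0x03

prologue: push r7 -> mem[0xe2]=0x03, sp=0xe2
body[0] sub  r2, r0, #44 -> r2=0x46
body[1] mov  r1, #0x05 -> r1=0x05
body[2] xor  r6, r3, r4 -> r6=0x8b
body[3] add  r7, r6, #33 -> r7=0xac
epilogue: pop r7=0x03, sp=0xe3
r7 is callee-saved -> restored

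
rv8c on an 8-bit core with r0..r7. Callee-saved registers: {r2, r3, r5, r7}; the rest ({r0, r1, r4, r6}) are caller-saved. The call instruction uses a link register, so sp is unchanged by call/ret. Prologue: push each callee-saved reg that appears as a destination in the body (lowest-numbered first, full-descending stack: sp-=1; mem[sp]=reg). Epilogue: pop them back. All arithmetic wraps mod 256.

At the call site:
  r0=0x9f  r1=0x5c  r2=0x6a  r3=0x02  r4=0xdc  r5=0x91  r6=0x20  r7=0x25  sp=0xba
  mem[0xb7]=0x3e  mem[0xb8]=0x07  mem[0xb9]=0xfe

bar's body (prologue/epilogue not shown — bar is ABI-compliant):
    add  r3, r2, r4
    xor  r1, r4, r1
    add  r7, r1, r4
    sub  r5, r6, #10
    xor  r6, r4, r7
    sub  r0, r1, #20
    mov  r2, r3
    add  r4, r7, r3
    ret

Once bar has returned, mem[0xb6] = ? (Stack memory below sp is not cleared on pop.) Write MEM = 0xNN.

MEM = 0x25

prologue: push r2 → mem[0xb9]=0x6a, sp=0xb9
prologue: push r3 → mem[0xb8]=0x02, sp=0xb8
prologue: push r5 → mem[0xb7]=0x91, sp=0xb7
prologue: push r7 → mem[0xb6]=0x25, sp=0xb6
body[0] add  r3, r2, r4 → r3=0x46
body[1] xor  r1, r4, r1 → r1=0x80
body[2] add  r7, r1, r4 → r7=0x5c
body[3] sub  r5, r6, #10 → r5=0x16
body[4] xor  r6, r4, r7 → r6=0x80
body[5] sub  r0, r1, #20 → r0=0x6c
body[6] mov  r2, r3 → r2=0x46
body[7] add  r4, r7, r3 → r4=0xa2
epilogue: pop r7=0x25, sp=0xb7
epilogue: pop r5=0x91, sp=0xb8
epilogue: pop r3=0x02, sp=0xb9
epilogue: pop r2=0x6a, sp=0xba
prologue pushed ['r2', 'r3', 'r5', 'r7'] at ['0xb9', '0xb8', '0xb7', '0xb6']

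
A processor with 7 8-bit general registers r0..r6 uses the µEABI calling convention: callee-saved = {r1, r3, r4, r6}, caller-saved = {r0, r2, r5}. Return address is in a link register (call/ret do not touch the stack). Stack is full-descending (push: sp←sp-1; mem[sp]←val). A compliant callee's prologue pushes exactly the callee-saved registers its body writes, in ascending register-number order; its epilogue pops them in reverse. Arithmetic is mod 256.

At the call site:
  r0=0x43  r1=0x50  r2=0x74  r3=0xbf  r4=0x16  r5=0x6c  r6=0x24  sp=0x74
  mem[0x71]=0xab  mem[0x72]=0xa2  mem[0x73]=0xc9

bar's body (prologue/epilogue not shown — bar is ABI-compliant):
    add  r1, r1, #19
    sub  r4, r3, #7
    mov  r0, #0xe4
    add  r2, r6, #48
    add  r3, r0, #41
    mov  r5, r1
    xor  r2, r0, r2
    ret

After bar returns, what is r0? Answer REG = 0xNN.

prologue: push r1 -> mem[0x73]=0x50, sp=0x73
prologue: push r3 -> mem[0x72]=0xbf, sp=0x72
prologue: push r4 -> mem[0x71]=0x16, sp=0x71
body[0] add  r1, r1, #19 -> r1=0x63
body[1] sub  r4, r3, #7 -> r4=0xb8
body[2] mov  r0, #0xe4 -> r0=0xe4
body[3] add  r2, r6, #48 -> r2=0x54
body[4] add  r3, r0, #41 -> r3=0x0d
body[5] mov  r5, r1 -> r5=0x63
body[6] xor  r2, r0, r2 -> r2=0xb0
epilogue: pop r4=0x16, sp=0x72
epilogue: pop r3=0xbf, sp=0x73
epilogue: pop r1=0x50, sp=0x74
r0 is caller-saved -> body value

REG = 0xe4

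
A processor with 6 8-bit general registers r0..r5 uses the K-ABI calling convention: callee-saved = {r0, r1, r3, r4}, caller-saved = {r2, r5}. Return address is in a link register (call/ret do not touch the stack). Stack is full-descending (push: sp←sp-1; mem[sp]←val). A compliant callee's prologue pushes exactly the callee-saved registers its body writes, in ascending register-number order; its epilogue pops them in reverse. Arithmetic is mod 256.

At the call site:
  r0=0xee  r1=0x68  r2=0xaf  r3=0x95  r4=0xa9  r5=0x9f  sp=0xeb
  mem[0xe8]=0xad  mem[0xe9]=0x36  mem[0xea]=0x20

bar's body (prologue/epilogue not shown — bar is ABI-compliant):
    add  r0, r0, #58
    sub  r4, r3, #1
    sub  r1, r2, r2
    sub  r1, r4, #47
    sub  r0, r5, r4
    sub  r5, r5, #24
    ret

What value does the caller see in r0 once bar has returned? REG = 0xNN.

prologue: push r0 -> mem[0xea]=0xee, sp=0xea
prologue: push r1 -> mem[0xe9]=0x68, sp=0xe9
prologue: push r4 -> mem[0xe8]=0xa9, sp=0xe8
body[0] add  r0, r0, #58 -> r0=0x28
body[1] sub  r4, r3, #1 -> r4=0x94
body[2] sub  r1, r2, r2 -> r1=0x00
body[3] sub  r1, r4, #47 -> r1=0x65
body[4] sub  r0, r5, r4 -> r0=0x0b
body[5] sub  r5, r5, #24 -> r5=0x87
epilogue: pop r4=0xa9, sp=0xe9
epilogue: pop r1=0x68, sp=0xea
epilogue: pop r0=0xee, sp=0xeb
r0 is callee-saved -> restored

REG = 0xee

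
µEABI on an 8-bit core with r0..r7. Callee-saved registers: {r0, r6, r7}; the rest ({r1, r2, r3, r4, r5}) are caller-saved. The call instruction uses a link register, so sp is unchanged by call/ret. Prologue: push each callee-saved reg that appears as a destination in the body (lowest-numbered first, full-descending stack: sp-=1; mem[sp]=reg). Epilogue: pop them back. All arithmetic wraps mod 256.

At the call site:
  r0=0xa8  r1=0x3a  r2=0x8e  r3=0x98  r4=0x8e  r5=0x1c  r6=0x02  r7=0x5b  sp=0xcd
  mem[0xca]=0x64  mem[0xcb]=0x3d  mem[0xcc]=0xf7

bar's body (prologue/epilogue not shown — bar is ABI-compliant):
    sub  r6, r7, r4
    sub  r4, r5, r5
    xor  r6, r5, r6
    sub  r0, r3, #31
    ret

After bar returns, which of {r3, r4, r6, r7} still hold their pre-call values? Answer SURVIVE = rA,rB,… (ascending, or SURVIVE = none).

SURVIVE = r3,r6,r7

prologue: push r0 → mem[0xcc]=0xa8, sp=0xcc
prologue: push r6 → mem[0xcb]=0x02, sp=0xcb
body[0] sub  r6, r7, r4 → r6=0xcd
body[1] sub  r4, r5, r5 → r4=0x00
body[2] xor  r6, r5, r6 → r6=0xd1
body[3] sub  r0, r3, #31 → r0=0x79
epilogue: pop r6=0x02, sp=0xcc
epilogue: pop r0=0xa8, sp=0xcd
r3: caller-saved, written=False
r4: caller-saved, written=True
r6: callee-saved, written=True
r7: callee-saved, written=False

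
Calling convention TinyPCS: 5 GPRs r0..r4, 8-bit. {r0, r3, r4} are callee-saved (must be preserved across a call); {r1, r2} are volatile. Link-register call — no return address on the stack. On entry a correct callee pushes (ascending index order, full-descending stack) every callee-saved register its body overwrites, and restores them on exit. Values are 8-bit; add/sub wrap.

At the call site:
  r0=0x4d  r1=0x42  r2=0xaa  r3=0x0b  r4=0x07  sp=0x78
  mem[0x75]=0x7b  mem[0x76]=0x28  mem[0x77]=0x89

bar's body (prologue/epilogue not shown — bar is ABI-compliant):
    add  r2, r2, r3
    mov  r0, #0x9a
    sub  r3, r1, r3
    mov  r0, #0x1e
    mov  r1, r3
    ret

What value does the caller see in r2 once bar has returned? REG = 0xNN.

REG = 0xb5

prologue: push r0 -> mem[0x77]=0x4d, sp=0x77
prologue: push r3 -> mem[0x76]=0x0b, sp=0x76
body[0] add  r2, r2, r3 -> r2=0xb5
body[1] mov  r0, #0x9a -> r0=0x9a
body[2] sub  r3, r1, r3 -> r3=0x37
body[3] mov  r0, #0x1e -> r0=0x1e
body[4] mov  r1, r3 -> r1=0x37
epilogue: pop r3=0x0b, sp=0x77
epilogue: pop r0=0x4d, sp=0x78
r2 is caller-saved -> body value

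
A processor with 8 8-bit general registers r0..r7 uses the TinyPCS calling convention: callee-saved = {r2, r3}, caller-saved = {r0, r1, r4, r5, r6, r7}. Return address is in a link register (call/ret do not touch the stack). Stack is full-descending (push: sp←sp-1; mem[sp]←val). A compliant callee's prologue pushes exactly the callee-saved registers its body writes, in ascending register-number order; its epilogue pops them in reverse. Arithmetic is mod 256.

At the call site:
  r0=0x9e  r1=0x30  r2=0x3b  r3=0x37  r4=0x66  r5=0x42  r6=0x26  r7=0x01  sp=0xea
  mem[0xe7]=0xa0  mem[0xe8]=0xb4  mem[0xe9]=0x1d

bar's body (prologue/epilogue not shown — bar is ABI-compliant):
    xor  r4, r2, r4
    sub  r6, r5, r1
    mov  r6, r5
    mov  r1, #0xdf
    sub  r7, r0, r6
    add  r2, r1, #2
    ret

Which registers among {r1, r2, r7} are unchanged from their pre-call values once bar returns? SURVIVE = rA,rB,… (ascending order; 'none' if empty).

SURVIVE = r2

prologue: push r2 → mem[0xe9]=0x3b, sp=0xe9
body[0] xor  r4, r2, r4 → r4=0x5d
body[1] sub  r6, r5, r1 → r6=0x12
body[2] mov  r6, r5 → r6=0x42
body[3] mov  r1, #0xdf → r1=0xdf
body[4] sub  r7, r0, r6 → r7=0x5c
body[5] add  r2, r1, #2 → r2=0xe1
epilogue: pop r2=0x3b, sp=0xea
r1: caller-saved, written=True
r2: callee-saved, written=True
r7: caller-saved, written=True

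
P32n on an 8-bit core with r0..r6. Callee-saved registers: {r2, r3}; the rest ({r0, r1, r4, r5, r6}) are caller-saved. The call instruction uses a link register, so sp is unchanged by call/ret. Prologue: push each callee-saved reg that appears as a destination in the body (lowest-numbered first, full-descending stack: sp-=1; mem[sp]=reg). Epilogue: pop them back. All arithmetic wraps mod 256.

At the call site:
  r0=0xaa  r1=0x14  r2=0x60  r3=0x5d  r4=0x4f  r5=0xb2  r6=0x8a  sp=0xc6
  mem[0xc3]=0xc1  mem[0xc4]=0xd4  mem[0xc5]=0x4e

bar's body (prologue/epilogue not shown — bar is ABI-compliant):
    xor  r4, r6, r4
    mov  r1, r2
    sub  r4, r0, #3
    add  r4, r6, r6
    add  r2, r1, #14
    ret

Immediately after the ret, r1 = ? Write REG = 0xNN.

prologue: push r2 → mem[0xc5]=0x60, sp=0xc5
body[0] xor  r4, r6, r4 → r4=0xc5
body[1] mov  r1, r2 → r1=0x60
body[2] sub  r4, r0, #3 → r4=0xa7
body[3] add  r4, r6, r6 → r4=0x14
body[4] add  r2, r1, #14 → r2=0x6e
epilogue: pop r2=0x60, sp=0xc6
r1 is caller-saved → body value

REG = 0x60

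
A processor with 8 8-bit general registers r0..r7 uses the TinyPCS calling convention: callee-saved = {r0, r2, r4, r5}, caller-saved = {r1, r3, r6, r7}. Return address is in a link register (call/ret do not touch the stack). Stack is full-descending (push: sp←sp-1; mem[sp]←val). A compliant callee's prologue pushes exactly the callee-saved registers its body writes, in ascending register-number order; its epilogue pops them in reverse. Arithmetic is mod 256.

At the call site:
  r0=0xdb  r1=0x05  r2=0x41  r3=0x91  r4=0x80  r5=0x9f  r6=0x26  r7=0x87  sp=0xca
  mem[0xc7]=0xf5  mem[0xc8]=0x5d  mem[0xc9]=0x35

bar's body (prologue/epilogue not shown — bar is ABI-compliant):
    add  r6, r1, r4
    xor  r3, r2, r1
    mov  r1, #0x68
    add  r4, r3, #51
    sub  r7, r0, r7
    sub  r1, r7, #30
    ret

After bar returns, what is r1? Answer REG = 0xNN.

prologue: push r4 -> mem[0xc9]=0x80, sp=0xc9
body[0] add  r6, r1, r4 -> r6=0x85
body[1] xor  r3, r2, r1 -> r3=0x44
body[2] mov  r1, #0x68 -> r1=0x68
body[3] add  r4, r3, #51 -> r4=0x77
body[4] sub  r7, r0, r7 -> r7=0x54
body[5] sub  r1, r7, #30 -> r1=0x36
epilogue: pop r4=0x80, sp=0xca
r1 is caller-saved -> body value

REG = 0x36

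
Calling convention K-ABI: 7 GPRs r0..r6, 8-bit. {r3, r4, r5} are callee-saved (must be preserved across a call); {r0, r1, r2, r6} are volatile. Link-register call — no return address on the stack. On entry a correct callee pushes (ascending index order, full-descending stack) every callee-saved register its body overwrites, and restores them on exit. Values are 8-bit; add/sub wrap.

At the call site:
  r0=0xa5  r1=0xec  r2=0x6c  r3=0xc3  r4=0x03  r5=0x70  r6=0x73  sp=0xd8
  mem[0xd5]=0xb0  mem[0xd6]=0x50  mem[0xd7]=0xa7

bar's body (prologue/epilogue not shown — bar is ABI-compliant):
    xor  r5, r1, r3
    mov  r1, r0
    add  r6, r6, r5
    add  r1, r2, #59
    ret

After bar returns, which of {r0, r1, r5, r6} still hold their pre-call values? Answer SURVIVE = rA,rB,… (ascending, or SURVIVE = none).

SURVIVE = r0,r5

prologue: push r5 -> mem[0xd7]=0x70, sp=0xd7
body[0] xor  r5, r1, r3 -> r5=0x2f
body[1] mov  r1, r0 -> r1=0xa5
body[2] add  r6, r6, r5 -> r6=0xa2
body[3] add  r1, r2, #59 -> r1=0xa7
epilogue: pop r5=0x70, sp=0xd8
r0: caller-saved, written=False
r1: caller-saved, written=True
r5: callee-saved, written=True
r6: caller-saved, written=True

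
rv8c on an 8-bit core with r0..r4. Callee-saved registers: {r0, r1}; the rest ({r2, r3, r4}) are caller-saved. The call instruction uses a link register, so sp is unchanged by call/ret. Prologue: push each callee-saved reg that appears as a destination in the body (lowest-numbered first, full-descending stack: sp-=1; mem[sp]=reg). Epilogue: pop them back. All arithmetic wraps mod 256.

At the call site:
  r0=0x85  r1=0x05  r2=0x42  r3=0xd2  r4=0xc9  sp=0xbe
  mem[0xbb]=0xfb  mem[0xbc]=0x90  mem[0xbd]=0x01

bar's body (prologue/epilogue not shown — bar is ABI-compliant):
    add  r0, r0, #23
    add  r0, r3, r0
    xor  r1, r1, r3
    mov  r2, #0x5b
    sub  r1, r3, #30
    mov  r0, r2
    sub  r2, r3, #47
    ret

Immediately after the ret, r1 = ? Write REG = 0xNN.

REG = 0x05

prologue: push r0 → mem[0xbd]=0x85, sp=0xbd
prologue: push r1 → mem[0xbc]=0x05, sp=0xbc
body[0] add  r0, r0, #23 → r0=0x9c
body[1] add  r0, r3, r0 → r0=0x6e
body[2] xor  r1, r1, r3 → r1=0xd7
body[3] mov  r2, #0x5b → r2=0x5b
body[4] sub  r1, r3, #30 → r1=0xb4
body[5] mov  r0, r2 → r0=0x5b
body[6] sub  r2, r3, #47 → r2=0xa3
epilogue: pop r1=0x05, sp=0xbd
epilogue: pop r0=0x85, sp=0xbe
r1 is callee-saved → restored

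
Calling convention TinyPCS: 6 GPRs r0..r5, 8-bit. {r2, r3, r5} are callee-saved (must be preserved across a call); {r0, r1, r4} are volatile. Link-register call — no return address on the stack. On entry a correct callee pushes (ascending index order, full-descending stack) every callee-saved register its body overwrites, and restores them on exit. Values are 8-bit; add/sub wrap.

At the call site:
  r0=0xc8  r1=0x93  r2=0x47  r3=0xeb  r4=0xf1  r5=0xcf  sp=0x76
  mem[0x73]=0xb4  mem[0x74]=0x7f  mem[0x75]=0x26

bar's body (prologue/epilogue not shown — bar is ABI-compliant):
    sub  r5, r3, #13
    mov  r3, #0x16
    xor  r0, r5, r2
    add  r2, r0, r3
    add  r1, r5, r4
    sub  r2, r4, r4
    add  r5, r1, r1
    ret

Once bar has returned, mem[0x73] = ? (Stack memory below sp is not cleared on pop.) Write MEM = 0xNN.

prologue: push r2 -> mem[0x75]=0x47, sp=0x75
prologue: push r3 -> mem[0x74]=0xeb, sp=0x74
prologue: push r5 -> mem[0x73]=0xcf, sp=0x73
body[0] sub  r5, r3, #13 -> r5=0xde
body[1] mov  r3, #0x16 -> r3=0x16
body[2] xor  r0, r5, r2 -> r0=0x99
body[3] add  r2, r0, r3 -> r2=0xaf
body[4] add  r1, r5, r4 -> r1=0xcf
body[5] sub  r2, r4, r4 -> r2=0x00
body[6] add  r5, r1, r1 -> r5=0x9e
epilogue: pop r5=0xcf, sp=0x74
epilogue: pop r3=0xeb, sp=0x75
epilogue: pop r2=0x47, sp=0x76
prologue pushed ['r2', 'r3', 'r5'] at ['0x75', '0x74', '0x73']

MEM = 0xcf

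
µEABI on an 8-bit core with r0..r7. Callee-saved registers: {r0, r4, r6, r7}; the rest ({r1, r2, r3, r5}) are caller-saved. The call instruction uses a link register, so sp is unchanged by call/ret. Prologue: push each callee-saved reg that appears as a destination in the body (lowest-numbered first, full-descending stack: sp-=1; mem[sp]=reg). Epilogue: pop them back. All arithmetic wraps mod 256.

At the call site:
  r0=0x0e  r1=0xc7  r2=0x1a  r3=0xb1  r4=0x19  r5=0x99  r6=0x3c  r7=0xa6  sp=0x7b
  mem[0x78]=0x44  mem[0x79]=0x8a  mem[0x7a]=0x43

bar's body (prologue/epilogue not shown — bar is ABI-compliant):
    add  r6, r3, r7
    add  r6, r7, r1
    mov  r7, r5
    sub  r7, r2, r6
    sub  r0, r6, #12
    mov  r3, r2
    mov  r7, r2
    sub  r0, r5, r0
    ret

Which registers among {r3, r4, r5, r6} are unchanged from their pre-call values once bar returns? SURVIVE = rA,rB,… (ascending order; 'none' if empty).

SURVIVE = r4,r5,r6

prologue: push r0 -> mem[0x7a]=0x0e, sp=0x7a
prologue: push r6 -> mem[0x79]=0x3c, sp=0x79
prologue: push r7 -> mem[0x78]=0xa6, sp=0x78
body[0] add  r6, r3, r7 -> r6=0x57
body[1] add  r6, r7, r1 -> r6=0x6d
body[2] mov  r7, r5 -> r7=0x99
body[3] sub  r7, r2, r6 -> r7=0xad
body[4] sub  r0, r6, #12 -> r0=0x61
body[5] mov  r3, r2 -> r3=0x1a
body[6] mov  r7, r2 -> r7=0x1a
body[7] sub  r0, r5, r0 -> r0=0x38
epilogue: pop r7=0xa6, sp=0x79
epilogue: pop r6=0x3c, sp=0x7a
epilogue: pop r0=0x0e, sp=0x7b
r3: caller-saved, written=True
r4: callee-saved, written=False
r5: caller-saved, written=False
r6: callee-saved, written=True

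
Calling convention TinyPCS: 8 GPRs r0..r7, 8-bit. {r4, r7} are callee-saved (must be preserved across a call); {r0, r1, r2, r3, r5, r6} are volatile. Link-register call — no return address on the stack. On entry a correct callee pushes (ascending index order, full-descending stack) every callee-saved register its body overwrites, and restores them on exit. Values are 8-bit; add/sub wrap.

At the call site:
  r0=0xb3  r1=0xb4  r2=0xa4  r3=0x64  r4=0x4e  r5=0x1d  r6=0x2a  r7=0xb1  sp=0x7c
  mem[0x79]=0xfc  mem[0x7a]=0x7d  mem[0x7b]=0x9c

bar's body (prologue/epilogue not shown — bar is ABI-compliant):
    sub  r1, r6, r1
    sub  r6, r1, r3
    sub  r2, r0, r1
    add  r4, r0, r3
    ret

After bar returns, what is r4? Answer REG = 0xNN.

prologue: push r4 -> mem[0x7b]=0x4e, sp=0x7b
body[0] sub  r1, r6, r1 -> r1=0x76
body[1] sub  r6, r1, r3 -> r6=0x12
body[2] sub  r2, r0, r1 -> r2=0x3d
body[3] add  r4, r0, r3 -> r4=0x17
epilogue: pop r4=0x4e, sp=0x7c
r4 is callee-saved -> restored

REG = 0x4e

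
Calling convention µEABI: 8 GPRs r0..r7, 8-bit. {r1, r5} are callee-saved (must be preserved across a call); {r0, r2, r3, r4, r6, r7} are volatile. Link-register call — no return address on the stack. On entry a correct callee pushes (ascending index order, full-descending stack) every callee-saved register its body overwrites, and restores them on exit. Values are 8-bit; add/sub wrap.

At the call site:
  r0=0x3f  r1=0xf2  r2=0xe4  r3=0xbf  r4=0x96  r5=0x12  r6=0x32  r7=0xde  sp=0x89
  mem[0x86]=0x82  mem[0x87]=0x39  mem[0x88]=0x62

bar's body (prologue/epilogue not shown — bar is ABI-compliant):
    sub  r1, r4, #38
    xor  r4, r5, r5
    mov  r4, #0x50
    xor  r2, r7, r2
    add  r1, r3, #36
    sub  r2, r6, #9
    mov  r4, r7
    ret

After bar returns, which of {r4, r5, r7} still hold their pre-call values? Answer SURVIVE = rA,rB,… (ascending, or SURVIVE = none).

prologue: push r1 → mem[0x88]=0xf2, sp=0x88
body[0] sub  r1, r4, #38 → r1=0x70
body[1] xor  r4, r5, r5 → r4=0x00
body[2] mov  r4, #0x50 → r4=0x50
body[3] xor  r2, r7, r2 → r2=0x3a
body[4] add  r1, r3, #36 → r1=0xe3
body[5] sub  r2, r6, #9 → r2=0x29
body[6] mov  r4, r7 → r4=0xde
epilogue: pop r1=0xf2, sp=0x89
r4: caller-saved, written=True
r5: callee-saved, written=False
r7: caller-saved, written=False

SURVIVE = r5,r7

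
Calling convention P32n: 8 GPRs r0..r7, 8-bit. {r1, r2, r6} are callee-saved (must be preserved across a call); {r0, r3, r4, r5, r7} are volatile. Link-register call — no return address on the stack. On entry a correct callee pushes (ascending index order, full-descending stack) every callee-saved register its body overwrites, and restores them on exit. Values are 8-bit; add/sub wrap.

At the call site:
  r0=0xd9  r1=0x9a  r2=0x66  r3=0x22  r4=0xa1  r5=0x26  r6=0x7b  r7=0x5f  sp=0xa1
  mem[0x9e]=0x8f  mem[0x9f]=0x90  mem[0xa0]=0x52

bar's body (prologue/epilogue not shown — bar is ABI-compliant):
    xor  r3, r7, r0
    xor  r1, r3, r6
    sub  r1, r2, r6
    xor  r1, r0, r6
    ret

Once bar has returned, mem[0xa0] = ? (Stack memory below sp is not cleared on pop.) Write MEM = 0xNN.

MEM = 0x9a

prologue: push r1 -> mem[0xa0]=0x9a, sp=0xa0
body[0] xor  r3, r7, r0 -> r3=0x86
body[1] xor  r1, r3, r6 -> r1=0xfd
body[2] sub  r1, r2, r6 -> r1=0xeb
body[3] xor  r1, r0, r6 -> r1=0xa2
epilogue: pop r1=0x9a, sp=0xa1
prologue pushed ['r1'] at ['0xa0']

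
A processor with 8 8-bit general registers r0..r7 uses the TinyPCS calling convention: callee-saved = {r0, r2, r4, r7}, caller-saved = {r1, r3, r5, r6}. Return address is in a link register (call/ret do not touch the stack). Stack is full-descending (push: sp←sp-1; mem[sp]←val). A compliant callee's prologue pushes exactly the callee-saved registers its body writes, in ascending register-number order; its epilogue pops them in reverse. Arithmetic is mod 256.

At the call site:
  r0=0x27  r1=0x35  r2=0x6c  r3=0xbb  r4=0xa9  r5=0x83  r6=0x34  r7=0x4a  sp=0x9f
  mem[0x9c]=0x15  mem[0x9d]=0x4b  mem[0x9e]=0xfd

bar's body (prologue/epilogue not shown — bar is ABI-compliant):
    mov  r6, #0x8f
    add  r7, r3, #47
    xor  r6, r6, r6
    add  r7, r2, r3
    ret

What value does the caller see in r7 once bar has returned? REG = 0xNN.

REG = 0x4a

prologue: push r7 → mem[0x9e]=0x4a, sp=0x9e
body[0] mov  r6, #0x8f → r6=0x8f
body[1] add  r7, r3, #47 → r7=0xea
body[2] xor  r6, r6, r6 → r6=0x00
body[3] add  r7, r2, r3 → r7=0x27
epilogue: pop r7=0x4a, sp=0x9f
r7 is callee-saved → restored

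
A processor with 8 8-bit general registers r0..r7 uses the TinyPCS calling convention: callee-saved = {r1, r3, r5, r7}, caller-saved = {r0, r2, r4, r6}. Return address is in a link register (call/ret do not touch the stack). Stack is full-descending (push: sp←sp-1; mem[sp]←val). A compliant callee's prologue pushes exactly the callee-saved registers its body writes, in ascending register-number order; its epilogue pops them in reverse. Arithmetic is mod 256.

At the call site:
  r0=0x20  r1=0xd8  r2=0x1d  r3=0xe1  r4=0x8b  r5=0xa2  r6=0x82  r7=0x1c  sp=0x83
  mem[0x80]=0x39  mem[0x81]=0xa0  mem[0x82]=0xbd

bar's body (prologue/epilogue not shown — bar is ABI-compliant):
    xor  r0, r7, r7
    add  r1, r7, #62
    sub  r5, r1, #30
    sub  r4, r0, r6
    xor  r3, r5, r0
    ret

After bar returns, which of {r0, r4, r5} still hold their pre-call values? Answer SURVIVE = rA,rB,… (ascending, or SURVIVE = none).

prologue: push r1 -> mem[0x82]=0xd8, sp=0x82
prologue: push r3 -> mem[0x81]=0xe1, sp=0x81
prologue: push r5 -> mem[0x80]=0xa2, sp=0x80
body[0] xor  r0, r7, r7 -> r0=0x00
body[1] add  r1, r7, #62 -> r1=0x5a
body[2] sub  r5, r1, #30 -> r5=0x3c
body[3] sub  r4, r0, r6 -> r4=0x7e
body[4] xor  r3, r5, r0 -> r3=0x3c
epilogue: pop r5=0xa2, sp=0x81
epilogue: pop r3=0xe1, sp=0x82
epilogue: pop r1=0xd8, sp=0x83
r0: caller-saved, written=True
r4: caller-saved, written=True
r5: callee-saved, written=True

SURVIVE = r5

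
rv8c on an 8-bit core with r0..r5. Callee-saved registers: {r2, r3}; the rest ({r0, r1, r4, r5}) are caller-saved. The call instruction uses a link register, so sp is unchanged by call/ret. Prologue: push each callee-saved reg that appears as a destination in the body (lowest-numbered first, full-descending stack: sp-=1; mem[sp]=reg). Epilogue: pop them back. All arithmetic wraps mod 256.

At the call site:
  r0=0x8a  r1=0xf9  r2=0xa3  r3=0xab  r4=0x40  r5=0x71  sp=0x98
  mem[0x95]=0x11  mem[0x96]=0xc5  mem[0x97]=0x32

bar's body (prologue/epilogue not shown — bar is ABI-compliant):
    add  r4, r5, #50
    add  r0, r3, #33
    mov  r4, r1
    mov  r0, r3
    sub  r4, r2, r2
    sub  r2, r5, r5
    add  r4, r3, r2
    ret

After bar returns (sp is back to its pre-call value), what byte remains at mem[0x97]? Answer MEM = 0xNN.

prologue: push r2 -> mem[0x97]=0xa3, sp=0x97
body[0] add  r4, r5, #50 -> r4=0xa3
body[1] add  r0, r3, #33 -> r0=0xcc
body[2] mov  r4, r1 -> r4=0xf9
body[3] mov  r0, r3 -> r0=0xab
body[4] sub  r4, r2, r2 -> r4=0x00
body[5] sub  r2, r5, r5 -> r2=0x00
body[6] add  r4, r3, r2 -> r4=0xab
epilogue: pop r2=0xa3, sp=0x98
prologue pushed ['r2'] at ['0x97']

MEM = 0xa3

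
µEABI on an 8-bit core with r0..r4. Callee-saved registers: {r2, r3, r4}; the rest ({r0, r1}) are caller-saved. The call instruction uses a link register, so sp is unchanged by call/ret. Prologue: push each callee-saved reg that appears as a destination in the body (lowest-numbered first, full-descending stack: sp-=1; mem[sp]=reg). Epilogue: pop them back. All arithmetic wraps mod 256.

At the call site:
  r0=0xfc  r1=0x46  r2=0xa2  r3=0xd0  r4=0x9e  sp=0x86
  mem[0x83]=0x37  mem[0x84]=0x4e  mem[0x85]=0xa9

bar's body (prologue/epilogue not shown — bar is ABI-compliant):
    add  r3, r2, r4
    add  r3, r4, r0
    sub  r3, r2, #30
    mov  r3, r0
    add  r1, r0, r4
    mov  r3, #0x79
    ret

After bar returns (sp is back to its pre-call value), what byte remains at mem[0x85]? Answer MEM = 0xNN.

prologue: push r3 → mem[0x85]=0xd0, sp=0x85
body[0] add  r3, r2, r4 → r3=0x40
body[1] add  r3, r4, r0 → r3=0x9a
body[2] sub  r3, r2, #30 → r3=0x84
body[3] mov  r3, r0 → r3=0xfc
body[4] add  r1, r0, r4 → r1=0x9a
body[5] mov  r3, #0x79 → r3=0x79
epilogue: pop r3=0xd0, sp=0x86
prologue pushed ['r3'] at ['0x85']

MEM = 0xd0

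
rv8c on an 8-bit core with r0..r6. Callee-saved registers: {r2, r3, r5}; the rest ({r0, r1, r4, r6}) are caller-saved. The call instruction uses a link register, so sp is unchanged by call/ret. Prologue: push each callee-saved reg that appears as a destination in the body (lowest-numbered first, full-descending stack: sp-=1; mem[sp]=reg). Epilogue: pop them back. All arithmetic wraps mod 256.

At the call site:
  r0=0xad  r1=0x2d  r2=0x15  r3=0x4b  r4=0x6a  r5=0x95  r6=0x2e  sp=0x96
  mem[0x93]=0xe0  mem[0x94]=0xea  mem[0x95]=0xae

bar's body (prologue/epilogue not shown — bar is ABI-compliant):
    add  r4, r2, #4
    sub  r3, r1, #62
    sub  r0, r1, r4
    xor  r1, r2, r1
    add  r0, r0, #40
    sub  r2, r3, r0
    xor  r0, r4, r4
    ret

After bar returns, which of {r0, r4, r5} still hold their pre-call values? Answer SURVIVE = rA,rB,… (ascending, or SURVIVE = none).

SURVIVE = r5

prologue: push r2 -> mem[0x95]=0x15, sp=0x95
prologue: push r3 -> mem[0x94]=0x4b, sp=0x94
body[0] add  r4, r2, #4 -> r4=0x19
body[1] sub  r3, r1, #62 -> r3=0xef
body[2] sub  r0, r1, r4 -> r0=0x14
body[3] xor  r1, r2, r1 -> r1=0x38
body[4] add  r0, r0, #40 -> r0=0x3c
body[5] sub  r2, r3, r0 -> r2=0xb3
body[6] xor  r0, r4, r4 -> r0=0x00
epilogue: pop r3=0x4b, sp=0x95
epilogue: pop r2=0x15, sp=0x96
r0: caller-saved, written=True
r4: caller-saved, written=True
r5: callee-saved, written=False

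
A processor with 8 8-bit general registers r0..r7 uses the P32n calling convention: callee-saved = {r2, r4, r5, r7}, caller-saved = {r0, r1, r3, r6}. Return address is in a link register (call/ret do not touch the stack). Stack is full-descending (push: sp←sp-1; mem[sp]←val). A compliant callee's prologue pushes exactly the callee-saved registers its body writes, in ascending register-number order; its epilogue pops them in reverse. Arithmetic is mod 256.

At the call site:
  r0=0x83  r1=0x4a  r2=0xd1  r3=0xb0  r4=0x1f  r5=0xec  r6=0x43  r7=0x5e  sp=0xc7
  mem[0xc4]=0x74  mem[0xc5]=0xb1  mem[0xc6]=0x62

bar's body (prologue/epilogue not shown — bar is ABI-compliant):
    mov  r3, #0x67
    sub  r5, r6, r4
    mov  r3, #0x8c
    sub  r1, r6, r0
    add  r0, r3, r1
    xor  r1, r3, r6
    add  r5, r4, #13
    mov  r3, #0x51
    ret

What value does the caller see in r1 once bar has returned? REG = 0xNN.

prologue: push r5 -> mem[0xc6]=0xec, sp=0xc6
body[0] mov  r3, #0x67 -> r3=0x67
body[1] sub  r5, r6, r4 -> r5=0x24
body[2] mov  r3, #0x8c -> r3=0x8c
body[3] sub  r1, r6, r0 -> r1=0xc0
body[4] add  r0, r3, r1 -> r0=0x4c
body[5] xor  r1, r3, r6 -> r1=0xcf
body[6] add  r5, r4, #13 -> r5=0x2c
body[7] mov  r3, #0x51 -> r3=0x51
epilogue: pop r5=0xec, sp=0xc7
r1 is caller-saved -> body value

REG = 0xcf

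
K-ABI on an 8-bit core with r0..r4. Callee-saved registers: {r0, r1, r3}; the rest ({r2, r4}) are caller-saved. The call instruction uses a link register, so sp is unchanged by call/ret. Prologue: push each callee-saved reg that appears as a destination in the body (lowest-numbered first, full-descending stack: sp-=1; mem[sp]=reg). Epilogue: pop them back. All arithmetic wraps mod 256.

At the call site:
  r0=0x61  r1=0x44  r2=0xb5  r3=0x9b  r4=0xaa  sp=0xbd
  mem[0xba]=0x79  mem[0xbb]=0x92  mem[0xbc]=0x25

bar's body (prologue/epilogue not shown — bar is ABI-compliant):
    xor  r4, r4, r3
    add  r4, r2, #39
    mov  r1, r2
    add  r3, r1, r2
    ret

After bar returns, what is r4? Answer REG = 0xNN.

prologue: push r1 → mem[0xbc]=0x44, sp=0xbc
prologue: push r3 → mem[0xbb]=0x9b, sp=0xbb
body[0] xor  r4, r4, r3 → r4=0x31
body[1] add  r4, r2, #39 → r4=0xdc
body[2] mov  r1, r2 → r1=0xb5
body[3] add  r3, r1, r2 → r3=0x6a
epilogue: pop r3=0x9b, sp=0xbc
epilogue: pop r1=0x44, sp=0xbd
r4 is caller-saved → body value

REG = 0xdc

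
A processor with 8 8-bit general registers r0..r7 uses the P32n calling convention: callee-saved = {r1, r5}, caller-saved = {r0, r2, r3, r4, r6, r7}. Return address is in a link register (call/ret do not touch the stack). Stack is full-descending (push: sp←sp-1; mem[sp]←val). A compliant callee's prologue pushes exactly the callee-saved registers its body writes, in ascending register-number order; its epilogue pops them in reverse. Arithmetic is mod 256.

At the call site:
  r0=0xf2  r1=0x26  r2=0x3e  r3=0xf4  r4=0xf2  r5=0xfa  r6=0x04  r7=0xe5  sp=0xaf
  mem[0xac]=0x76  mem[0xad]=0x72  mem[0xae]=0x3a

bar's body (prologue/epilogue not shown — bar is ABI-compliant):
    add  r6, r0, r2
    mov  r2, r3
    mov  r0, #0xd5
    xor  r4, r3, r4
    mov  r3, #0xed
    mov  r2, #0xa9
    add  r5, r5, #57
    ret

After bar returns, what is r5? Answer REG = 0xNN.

prologue: push r5 → mem[0xae]=0xfa, sp=0xae
body[0] add  r6, r0, r2 → r6=0x30
body[1] mov  r2, r3 → r2=0xf4
body[2] mov  r0, #0xd5 → r0=0xd5
body[3] xor  r4, r3, r4 → r4=0x06
body[4] mov  r3, #0xed → r3=0xed
body[5] mov  r2, #0xa9 → r2=0xa9
body[6] add  r5, r5, #57 → r5=0x33
epilogue: pop r5=0xfa, sp=0xaf
r5 is callee-saved → restored

REG = 0xfa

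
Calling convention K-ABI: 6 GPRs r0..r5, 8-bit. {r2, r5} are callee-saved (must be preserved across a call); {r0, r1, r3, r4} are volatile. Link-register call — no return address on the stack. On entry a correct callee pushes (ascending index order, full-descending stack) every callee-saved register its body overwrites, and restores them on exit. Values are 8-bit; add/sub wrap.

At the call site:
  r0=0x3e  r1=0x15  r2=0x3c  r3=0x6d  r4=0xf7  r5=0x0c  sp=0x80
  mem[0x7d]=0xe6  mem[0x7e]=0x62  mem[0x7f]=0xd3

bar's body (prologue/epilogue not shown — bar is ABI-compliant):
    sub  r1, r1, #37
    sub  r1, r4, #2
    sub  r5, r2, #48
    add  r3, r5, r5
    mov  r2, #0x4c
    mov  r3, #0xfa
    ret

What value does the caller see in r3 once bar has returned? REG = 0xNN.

prologue: push r2 -> mem[0x7f]=0x3c, sp=0x7f
prologue: push r5 -> mem[0x7e]=0x0c, sp=0x7e
body[0] sub  r1, r1, #37 -> r1=0xf0
body[1] sub  r1, r4, #2 -> r1=0xf5
body[2] sub  r5, r2, #48 -> r5=0x0c
body[3] add  r3, r5, r5 -> r3=0x18
body[4] mov  r2, #0x4c -> r2=0x4c
body[5] mov  r3, #0xfa -> r3=0xfa
epilogue: pop r5=0x0c, sp=0x7f
epilogue: pop r2=0x3c, sp=0x80
r3 is caller-saved -> body value

REG = 0xfa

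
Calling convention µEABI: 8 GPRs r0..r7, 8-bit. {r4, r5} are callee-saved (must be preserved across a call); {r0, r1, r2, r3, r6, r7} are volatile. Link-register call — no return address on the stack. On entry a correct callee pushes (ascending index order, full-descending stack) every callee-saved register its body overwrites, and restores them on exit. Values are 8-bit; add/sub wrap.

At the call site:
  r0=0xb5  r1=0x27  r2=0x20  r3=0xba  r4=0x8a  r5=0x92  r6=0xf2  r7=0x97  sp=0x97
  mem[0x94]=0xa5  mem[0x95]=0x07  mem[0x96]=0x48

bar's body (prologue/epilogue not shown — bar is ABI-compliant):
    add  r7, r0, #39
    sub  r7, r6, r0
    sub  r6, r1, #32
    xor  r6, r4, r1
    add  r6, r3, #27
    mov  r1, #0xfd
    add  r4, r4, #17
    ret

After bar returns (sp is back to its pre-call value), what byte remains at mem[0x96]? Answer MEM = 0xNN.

MEM = 0x8a

prologue: push r4 → mem[0x96]=0x8a, sp=0x96
body[0] add  r7, r0, #39 → r7=0xdc
body[1] sub  r7, r6, r0 → r7=0x3d
body[2] sub  r6, r1, #32 → r6=0x07
body[3] xor  r6, r4, r1 → r6=0xad
body[4] add  r6, r3, #27 → r6=0xd5
body[5] mov  r1, #0xfd → r1=0xfd
body[6] add  r4, r4, #17 → r4=0x9b
epilogue: pop r4=0x8a, sp=0x97
prologue pushed ['r4'] at ['0x96']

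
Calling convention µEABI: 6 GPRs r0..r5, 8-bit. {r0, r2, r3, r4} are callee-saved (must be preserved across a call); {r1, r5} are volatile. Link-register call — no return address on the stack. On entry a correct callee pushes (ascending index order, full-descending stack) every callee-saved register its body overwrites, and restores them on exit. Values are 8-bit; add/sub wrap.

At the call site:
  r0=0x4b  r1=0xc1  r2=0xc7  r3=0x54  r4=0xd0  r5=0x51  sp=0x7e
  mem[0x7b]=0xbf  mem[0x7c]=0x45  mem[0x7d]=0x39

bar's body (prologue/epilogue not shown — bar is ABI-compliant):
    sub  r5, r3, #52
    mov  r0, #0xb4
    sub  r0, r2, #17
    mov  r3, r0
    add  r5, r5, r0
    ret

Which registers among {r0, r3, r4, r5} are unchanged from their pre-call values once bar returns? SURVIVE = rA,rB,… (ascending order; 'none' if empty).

prologue: push r0 -> mem[0x7d]=0x4b, sp=0x7d
prologue: push r3 -> mem[0x7c]=0x54, sp=0x7c
body[0] sub  r5, r3, #52 -> r5=0x20
body[1] mov  r0, #0xb4 -> r0=0xb4
body[2] sub  r0, r2, #17 -> r0=0xb6
body[3] mov  r3, r0 -> r3=0xb6
body[4] add  r5, r5, r0 -> r5=0xd6
epilogue: pop r3=0x54, sp=0x7d
epilogue: pop r0=0x4b, sp=0x7e
r0: callee-saved, written=True
r3: callee-saved, written=True
r4: callee-saved, written=False
r5: caller-saved, written=True

SURVIVE = r0,r3,r4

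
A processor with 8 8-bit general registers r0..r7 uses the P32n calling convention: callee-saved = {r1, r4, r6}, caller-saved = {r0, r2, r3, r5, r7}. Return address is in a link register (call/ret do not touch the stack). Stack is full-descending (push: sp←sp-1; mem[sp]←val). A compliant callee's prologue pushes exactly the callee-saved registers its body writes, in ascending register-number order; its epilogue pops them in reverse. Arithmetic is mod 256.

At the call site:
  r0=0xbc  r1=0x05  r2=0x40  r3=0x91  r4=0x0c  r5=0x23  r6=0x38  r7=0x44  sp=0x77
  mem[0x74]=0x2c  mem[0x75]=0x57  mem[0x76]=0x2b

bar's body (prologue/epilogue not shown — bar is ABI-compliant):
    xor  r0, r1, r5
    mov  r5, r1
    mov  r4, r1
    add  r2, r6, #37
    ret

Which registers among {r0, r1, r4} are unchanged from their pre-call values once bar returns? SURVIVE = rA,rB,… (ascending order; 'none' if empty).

prologue: push r4 -> mem[0x76]=0x0c, sp=0x76
body[0] xor  r0, r1, r5 -> r0=0x26
body[1] mov  r5, r1 -> r5=0x05
body[2] mov  r4, r1 -> r4=0x05
body[3] add  r2, r6, #37 -> r2=0x5d
epilogue: pop r4=0x0c, sp=0x77
r0: caller-saved, written=True
r1: callee-saved, written=False
r4: callee-saved, written=True

SURVIVE = r1,r4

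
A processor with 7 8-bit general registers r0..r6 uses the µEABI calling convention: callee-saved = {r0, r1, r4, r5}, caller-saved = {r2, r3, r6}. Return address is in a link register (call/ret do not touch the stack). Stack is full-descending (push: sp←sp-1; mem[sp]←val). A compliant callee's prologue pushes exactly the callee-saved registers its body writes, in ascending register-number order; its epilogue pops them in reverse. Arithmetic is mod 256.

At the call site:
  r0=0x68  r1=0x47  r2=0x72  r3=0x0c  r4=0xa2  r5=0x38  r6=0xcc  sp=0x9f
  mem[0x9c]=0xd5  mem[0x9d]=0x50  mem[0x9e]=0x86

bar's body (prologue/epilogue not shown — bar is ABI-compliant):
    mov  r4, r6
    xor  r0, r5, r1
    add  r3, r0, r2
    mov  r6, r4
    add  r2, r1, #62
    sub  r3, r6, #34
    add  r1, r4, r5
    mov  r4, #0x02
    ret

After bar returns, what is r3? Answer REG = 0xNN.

REG = 0xaa

prologue: push r0 → mem[0x9e]=0x68, sp=0x9e
prologue: push r1 → mem[0x9d]=0x47, sp=0x9d
prologue: push r4 → mem[0x9c]=0xa2, sp=0x9c
body[0] mov  r4, r6 → r4=0xcc
body[1] xor  r0, r5, r1 → r0=0x7f
body[2] add  r3, r0, r2 → r3=0xf1
body[3] mov  r6, r4 → r6=0xcc
body[4] add  r2, r1, #62 → r2=0x85
body[5] sub  r3, r6, #34 → r3=0xaa
body[6] add  r1, r4, r5 → r1=0x04
body[7] mov  r4, #0x02 → r4=0x02
epilogue: pop r4=0xa2, sp=0x9d
epilogue: pop r1=0x47, sp=0x9e
epilogue: pop r0=0x68, sp=0x9f
r3 is caller-saved → body value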